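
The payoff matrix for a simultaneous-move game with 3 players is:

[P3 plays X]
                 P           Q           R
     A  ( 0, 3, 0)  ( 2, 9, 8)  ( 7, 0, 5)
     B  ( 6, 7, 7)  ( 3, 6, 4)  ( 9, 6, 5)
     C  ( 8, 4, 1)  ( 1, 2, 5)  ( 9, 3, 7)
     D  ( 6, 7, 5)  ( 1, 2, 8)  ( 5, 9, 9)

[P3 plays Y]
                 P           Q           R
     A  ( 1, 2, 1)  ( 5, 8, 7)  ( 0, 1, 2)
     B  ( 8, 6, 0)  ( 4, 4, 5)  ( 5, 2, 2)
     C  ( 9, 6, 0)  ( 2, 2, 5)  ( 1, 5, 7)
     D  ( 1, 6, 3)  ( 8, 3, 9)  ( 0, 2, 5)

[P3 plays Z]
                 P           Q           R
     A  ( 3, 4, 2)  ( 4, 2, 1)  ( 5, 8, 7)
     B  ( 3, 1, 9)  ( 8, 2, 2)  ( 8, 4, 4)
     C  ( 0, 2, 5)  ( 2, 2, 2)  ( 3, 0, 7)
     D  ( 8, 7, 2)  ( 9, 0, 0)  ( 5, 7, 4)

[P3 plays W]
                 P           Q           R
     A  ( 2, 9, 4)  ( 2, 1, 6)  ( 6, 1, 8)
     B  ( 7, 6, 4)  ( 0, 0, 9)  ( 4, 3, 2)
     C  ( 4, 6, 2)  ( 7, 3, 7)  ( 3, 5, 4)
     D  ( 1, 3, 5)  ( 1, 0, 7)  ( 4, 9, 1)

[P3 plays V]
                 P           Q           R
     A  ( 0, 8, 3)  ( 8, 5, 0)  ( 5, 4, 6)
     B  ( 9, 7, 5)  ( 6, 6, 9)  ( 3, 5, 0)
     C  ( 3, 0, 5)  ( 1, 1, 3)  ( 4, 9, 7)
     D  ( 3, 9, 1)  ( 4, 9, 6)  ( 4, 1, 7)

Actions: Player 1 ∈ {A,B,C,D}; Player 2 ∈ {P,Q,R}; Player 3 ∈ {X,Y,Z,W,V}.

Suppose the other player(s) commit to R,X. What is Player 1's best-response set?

argmax u_1 = {B,C}

u_1(A vs R,X) = 7
u_1(B vs R,X) = 9
u_1(C vs R,X) = 9
u_1(D vs R,X) = 5
max payoff 9 at {B,C}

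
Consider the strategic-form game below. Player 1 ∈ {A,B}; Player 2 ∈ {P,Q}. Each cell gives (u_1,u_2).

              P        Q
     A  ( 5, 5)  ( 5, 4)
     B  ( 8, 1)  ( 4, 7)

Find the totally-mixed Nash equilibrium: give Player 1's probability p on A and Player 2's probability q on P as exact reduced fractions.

p=6/7, q=1/4

P1 indiff ⇒ q·5+(1-q)·5 = q·8+(1-q)·4 ⇒ q(-3) = (1-q)(-1) ⇒ q = 1/4
P2 indiff ⇒ p·5+(1-p)·1 = p·4+(1-p)·7 ⇒ p(1) = (1-p)(6) ⇒ p = 6/7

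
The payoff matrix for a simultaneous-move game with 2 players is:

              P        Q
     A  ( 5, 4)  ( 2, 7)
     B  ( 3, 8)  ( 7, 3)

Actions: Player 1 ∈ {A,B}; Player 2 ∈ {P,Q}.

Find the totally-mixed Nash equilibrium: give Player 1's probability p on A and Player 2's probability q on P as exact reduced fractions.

P1 indiff ⇒ q·5+(1-q)·2 = q·3+(1-q)·7 ⇒ q(2) = (1-q)(5) ⇒ q = 5/7
P2 indiff ⇒ p·4+(1-p)·8 = p·7+(1-p)·3 ⇒ p(-3) = (1-p)(-5) ⇒ p = 5/8

P1 mixes 5/8 on A; P2 mixes 5/7 on P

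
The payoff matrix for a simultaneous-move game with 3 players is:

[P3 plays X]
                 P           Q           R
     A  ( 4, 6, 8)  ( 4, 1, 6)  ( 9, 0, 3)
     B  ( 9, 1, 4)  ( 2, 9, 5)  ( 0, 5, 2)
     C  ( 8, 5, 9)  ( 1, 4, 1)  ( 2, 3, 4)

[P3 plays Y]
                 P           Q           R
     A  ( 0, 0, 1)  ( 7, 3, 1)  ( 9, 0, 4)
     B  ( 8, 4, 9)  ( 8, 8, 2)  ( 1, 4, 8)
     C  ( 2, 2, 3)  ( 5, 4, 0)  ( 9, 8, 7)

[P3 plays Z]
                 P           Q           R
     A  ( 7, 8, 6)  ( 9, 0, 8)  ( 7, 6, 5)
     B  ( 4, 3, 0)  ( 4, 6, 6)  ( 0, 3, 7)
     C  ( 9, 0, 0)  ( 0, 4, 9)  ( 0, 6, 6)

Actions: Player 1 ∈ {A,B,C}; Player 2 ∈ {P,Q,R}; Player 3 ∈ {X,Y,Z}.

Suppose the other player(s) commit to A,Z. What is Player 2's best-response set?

BR_2 = {P}

u_2(P vs A,Z) = 8
u_2(Q vs A,Z) = 0
u_2(R vs A,Z) = 6
max payoff 8 at {P}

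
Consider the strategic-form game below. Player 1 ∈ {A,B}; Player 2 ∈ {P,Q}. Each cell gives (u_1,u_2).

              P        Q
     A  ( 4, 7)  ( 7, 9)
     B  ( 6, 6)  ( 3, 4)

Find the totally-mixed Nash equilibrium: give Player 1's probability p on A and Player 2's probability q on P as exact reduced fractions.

P1 mixes 1/2 on A; P2 mixes 2/3 on P

P1 indiff ⇒ q·4+(1-q)·7 = q·6+(1-q)·3 ⇒ q(-2) = (1-q)(-4) ⇒ q = 2/3
P2 indiff ⇒ p·7+(1-p)·6 = p·9+(1-p)·4 ⇒ p(-2) = (1-p)(-2) ⇒ p = 1/2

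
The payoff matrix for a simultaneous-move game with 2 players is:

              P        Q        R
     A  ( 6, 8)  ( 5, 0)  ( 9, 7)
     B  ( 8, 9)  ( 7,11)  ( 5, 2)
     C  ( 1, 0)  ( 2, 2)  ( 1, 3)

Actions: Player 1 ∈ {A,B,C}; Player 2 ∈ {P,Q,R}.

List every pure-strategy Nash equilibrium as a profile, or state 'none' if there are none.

Nash profiles: (B,Q)

(A,P): not NE [P1→B gives 8>6]
(A,Q): not NE [P1→B gives 7>5; P2→P gives 8>0]
(A,R): not NE [P2→P gives 8>7]
(B,P): not NE [P2→Q gives 11>9]
(B,Q): NE
(B,R): not NE [P1→A gives 9>5; P2→Q gives 11>2]
(C,P): not NE [P1→B gives 8>1; P2→R gives 3>0]
(C,Q): not NE [P1→B gives 7>2; P2→R gives 3>2]
(C,R): not NE [P1→A gives 9>1]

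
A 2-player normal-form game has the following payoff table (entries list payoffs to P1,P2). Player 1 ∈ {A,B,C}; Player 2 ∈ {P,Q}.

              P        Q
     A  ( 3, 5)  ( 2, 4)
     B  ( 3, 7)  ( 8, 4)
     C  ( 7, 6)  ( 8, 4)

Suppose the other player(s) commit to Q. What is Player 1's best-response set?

u_1(A vs Q) = 2
u_1(B vs Q) = 8
u_1(C vs Q) = 8
max payoff 8 at {B,C}

P1 best: {B,C}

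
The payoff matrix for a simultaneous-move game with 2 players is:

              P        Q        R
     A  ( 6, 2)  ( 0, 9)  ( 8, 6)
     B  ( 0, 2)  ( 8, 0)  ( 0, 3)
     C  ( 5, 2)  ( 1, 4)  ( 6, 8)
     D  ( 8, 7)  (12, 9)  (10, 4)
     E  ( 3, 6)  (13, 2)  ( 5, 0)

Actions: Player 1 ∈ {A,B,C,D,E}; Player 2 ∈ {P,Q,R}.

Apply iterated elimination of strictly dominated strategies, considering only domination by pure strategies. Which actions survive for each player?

P1 drop A (D beats it: P:8>6 Q:12>0 R:10>8)
P1 drop B (D beats it: P:8>0 Q:12>8 R:10>0)
P1 drop C (D beats it: P:8>5 Q:12>1 R:10>6)
P2 drop R (P beats it: D:7>4 E:6>0)
P1→{D,E} P2→{P,Q}

Remaining: P1:{D,E} P2:{P,Q}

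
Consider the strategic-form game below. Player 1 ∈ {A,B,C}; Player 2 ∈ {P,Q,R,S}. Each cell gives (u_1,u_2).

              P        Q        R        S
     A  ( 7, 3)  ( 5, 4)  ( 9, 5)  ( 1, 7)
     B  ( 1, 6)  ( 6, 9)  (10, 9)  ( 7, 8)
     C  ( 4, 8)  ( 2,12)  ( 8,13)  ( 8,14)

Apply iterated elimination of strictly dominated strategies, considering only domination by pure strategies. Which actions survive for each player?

P2 drop P (Q beats it: A:4>3 B:9>6 C:12>8)
P1 drop A (B beats it: Q:6>5 R:10>9 S:7>1)
P1→{B,C} P2→{Q,R,S}

IESDS → P1:{B,C} P2:{Q,R,S}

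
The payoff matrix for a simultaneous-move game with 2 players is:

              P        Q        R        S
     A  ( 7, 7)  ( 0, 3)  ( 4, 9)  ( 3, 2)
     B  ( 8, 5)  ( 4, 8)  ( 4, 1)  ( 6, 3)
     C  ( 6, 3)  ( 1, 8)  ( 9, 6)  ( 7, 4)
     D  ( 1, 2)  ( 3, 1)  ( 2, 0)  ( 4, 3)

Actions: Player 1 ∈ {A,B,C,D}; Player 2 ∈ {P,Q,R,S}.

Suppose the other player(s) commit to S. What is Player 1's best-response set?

u_1(A vs S) = 3
u_1(B vs S) = 6
u_1(C vs S) = 7
u_1(D vs S) = 4
max payoff 7 at {C}

argmax u_1 = {C}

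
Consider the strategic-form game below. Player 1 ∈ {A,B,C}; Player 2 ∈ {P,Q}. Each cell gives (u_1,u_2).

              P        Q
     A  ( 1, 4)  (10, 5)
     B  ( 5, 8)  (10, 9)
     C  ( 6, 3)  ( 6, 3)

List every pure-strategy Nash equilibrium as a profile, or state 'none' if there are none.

(A,P): not NE [P1→C gives 6>1; P2→Q gives 5>4]
(A,Q): NE
(B,P): not NE [P1→C gives 6>5; P2→Q gives 9>8]
(B,Q): NE
(C,P): NE
(C,Q): not NE [P1→B gives 10>6]

Nash profiles: (A,Q), (B,Q), (C,P)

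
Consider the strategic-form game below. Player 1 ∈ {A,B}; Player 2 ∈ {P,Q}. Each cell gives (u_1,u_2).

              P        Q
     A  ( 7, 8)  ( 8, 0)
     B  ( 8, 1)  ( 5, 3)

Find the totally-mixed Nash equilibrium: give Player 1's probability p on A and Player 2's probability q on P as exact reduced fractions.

P1 indiff ⇒ q·7+(1-q)·8 = q·8+(1-q)·5 ⇒ q(-1) = (1-q)(-3) ⇒ q = 3/4
P2 indiff ⇒ p·8+(1-p)·1 = p·0+(1-p)·3 ⇒ p(8) = (1-p)(2) ⇒ p = 1/5

(p,q) = (1/5, 3/4)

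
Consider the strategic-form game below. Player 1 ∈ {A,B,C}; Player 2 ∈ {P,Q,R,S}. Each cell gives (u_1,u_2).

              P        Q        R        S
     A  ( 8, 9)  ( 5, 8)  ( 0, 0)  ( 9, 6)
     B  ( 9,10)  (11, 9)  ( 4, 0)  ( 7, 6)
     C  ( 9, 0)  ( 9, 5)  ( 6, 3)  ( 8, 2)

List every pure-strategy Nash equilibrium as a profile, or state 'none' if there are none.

Nash profiles: (B,P)

(A,P): not NE [P1→C gives 9>8]
(A,Q): not NE [P1→B gives 11>5; P2→P gives 9>8]
(A,R): not NE [P1→C gives 6>0; P2→P gives 9>0]
(A,S): not NE [P2→P gives 9>6]
(B,P): NE
(B,Q): not NE [P2→P gives 10>9]
(B,R): not NE [P1→C gives 6>4; P2→P gives 10>0]
(B,S): not NE [P1→A gives 9>7; P2→P gives 10>6]
(C,P): not NE [P2→Q gives 5>0]
(C,Q): not NE [P1→B gives 11>9]
(C,R): not NE [P2→Q gives 5>3]
(C,S): not NE [P1→A gives 9>8; P2→Q gives 5>2]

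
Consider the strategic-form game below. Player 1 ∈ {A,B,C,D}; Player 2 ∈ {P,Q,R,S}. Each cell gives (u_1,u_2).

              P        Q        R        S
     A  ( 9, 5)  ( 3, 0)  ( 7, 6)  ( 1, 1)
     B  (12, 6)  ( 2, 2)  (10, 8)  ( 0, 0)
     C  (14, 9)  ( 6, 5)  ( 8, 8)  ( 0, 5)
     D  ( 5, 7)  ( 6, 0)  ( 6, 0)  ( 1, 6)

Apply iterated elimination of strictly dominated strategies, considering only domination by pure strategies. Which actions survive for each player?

P2 drop Q (P beats it: A:5>0 B:6>2 C:9>5 D:7>0)
P2 drop S (P beats it: A:5>1 B:6>0 C:9>5 D:7>6)
P1 drop A (B beats it: P:12>9 R:10>7)
P1 drop D (B beats it: P:12>5 R:10>6)
P1→{B,C} P2→{P,R}

Remaining: P1:{B,C} P2:{P,R}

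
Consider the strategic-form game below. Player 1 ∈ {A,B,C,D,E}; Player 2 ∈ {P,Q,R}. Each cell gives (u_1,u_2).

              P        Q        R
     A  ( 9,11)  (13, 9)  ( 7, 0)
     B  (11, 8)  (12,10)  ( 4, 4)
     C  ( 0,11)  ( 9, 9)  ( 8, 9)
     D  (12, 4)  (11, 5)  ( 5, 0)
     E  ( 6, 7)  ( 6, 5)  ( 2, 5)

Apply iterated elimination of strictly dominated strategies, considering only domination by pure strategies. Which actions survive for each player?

P1 drop E (A beats it: P:9>6 Q:13>6 R:7>2)
P2 drop R (P beats it: A:11>0 B:8>4 C:11>9 D:4>0)
P1 drop C (A beats it: P:9>0 Q:13>9)
P1→{A,B,D} P2→{P,Q}

Survivors P1:{A,B,D} P2:{P,Q}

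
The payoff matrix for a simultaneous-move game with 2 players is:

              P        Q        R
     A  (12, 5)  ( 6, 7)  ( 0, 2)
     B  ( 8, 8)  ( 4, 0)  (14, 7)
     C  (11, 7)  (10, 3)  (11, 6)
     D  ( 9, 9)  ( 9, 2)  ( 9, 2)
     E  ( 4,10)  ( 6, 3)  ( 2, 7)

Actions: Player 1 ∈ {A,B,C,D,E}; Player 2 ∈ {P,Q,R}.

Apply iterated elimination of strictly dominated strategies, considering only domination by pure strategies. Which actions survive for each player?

P1 drop D (C beats it: P:11>9 Q:10>9 R:11>9)
P1 drop E (C beats it: P:11>4 Q:10>6 R:11>2)
P2 drop R (P beats it: A:5>2 B:8>7 C:7>6)
P1 drop B (A beats it: P:12>8 Q:6>4)
P1→{A,C} P2→{P,Q}

Remaining: P1:{A,C} P2:{P,Q}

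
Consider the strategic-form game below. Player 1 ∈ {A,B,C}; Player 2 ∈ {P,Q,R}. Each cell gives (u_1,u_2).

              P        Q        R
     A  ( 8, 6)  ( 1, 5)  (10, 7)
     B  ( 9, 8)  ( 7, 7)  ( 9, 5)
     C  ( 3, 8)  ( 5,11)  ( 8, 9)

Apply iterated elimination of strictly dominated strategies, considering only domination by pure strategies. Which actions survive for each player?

Survivors P1:{A,B} P2:{P,R}

P1 drop C (B beats it: P:9>3 Q:7>5 R:9>8)
P2 drop Q (P beats it: A:6>5 B:8>7)
P1→{A,B} P2→{P,R}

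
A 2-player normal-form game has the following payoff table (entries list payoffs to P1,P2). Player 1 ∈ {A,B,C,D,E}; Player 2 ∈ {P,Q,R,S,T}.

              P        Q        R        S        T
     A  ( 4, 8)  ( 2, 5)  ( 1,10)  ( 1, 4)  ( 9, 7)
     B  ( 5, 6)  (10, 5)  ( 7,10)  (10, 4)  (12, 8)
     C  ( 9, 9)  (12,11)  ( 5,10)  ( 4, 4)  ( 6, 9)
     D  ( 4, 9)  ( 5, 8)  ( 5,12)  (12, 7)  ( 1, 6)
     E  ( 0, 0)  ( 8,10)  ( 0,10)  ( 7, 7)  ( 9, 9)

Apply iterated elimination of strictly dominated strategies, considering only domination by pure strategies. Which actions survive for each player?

IESDS → P1:{B,C} P2:{Q,R}

P1 drop A (B beats it: P:5>4 Q:10>2 R:7>1 S:10>1 T:12>9)
P1 drop E (B beats it: P:5>0 Q:10>8 R:7>0 S:10>7 T:12>9)
P2 drop P (R beats it: B:10>6 C:10>9 D:12>9)
P2 drop S (Q beats it: B:5>4 C:11>4 D:8>7)
P1 drop D (B beats it: Q:10>5 R:7>5 T:12>1)
P2 drop T (R beats it: B:10>8 C:10>9)
P1→{B,C} P2→{Q,R}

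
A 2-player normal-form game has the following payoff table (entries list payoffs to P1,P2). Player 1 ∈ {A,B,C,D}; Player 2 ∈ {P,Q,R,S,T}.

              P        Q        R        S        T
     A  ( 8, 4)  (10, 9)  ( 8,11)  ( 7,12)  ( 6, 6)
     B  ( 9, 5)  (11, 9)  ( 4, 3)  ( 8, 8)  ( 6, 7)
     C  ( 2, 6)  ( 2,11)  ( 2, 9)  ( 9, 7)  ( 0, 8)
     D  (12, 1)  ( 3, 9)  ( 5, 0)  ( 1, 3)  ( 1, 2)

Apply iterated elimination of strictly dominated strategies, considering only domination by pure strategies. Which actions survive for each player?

Survivors P1:{A,B,C} P2:{Q,R,S}

P2 drop P (Q beats it: A:9>4 B:9>5 C:11>6 D:9>1)
P1 drop D (A beats it: Q:10>3 R:8>5 S:7>1 T:6>1)
P2 drop T (Q beats it: A:9>6 B:9>7 C:11>8)
P1→{A,B,C} P2→{Q,R,S}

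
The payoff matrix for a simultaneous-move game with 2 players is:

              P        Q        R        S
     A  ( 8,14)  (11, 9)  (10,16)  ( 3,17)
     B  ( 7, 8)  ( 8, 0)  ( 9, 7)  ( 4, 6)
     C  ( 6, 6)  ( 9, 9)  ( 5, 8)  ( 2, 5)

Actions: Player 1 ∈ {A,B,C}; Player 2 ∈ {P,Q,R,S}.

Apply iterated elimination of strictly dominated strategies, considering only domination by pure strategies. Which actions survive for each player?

IESDS → P1:{A,B} P2:{P,R,S}

P1 drop C (A beats it: P:8>6 Q:11>9 R:10>5 S:3>2)
P2 drop Q (P beats it: A:14>9 B:8>0)
P1→{A,B} P2→{P,R,S}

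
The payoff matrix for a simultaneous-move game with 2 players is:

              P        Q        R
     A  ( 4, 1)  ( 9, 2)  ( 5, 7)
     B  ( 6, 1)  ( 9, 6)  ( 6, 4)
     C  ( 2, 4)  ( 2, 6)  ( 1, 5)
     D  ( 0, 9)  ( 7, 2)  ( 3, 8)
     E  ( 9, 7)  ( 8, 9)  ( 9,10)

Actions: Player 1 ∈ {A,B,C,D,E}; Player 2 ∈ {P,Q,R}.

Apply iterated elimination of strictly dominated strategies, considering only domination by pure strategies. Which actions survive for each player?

P1 drop C (A beats it: P:4>2 Q:9>2 R:5>1)
P1 drop D (A beats it: P:4>0 Q:9>7 R:5>3)
P2 drop P (Q beats it: A:2>1 B:6>1 E:9>7)
P1→{A,B,E} P2→{Q,R}

IESDS → P1:{A,B,E} P2:{Q,R}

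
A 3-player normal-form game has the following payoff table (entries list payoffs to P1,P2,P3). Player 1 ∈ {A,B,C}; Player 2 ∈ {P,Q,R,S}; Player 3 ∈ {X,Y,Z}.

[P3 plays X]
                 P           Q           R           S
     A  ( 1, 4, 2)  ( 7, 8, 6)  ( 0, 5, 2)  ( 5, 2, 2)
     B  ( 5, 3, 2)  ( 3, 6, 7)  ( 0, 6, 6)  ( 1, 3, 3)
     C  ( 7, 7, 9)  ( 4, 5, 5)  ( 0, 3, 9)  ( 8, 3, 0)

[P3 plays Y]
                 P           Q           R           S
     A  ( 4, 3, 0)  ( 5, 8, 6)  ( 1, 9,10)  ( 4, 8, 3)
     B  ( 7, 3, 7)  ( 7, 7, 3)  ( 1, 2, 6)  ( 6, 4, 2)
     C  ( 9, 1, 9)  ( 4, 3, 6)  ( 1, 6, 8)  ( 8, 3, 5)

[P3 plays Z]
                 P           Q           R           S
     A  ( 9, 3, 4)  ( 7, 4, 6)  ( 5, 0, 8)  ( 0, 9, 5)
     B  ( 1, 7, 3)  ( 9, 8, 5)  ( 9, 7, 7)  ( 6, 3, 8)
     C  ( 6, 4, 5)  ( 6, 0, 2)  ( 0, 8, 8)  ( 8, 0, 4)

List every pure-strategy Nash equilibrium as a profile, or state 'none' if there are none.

PSNE = {(A,Q,X), (A,R,Y), (C,P,X)}

(A,P,X): not NE [P1→C gives 7>1; P2→Q gives 8>4; P3→Z gives 4>2]
(A,P,Y): not NE [P1→C gives 9>4; P2→R gives 9>3; P3→Z gives 4>0]
(A,P,Z): not NE [P2→S gives 9>3]
(A,Q,X): NE
(A,Q,Y): not NE [P1→B gives 7>5; P2→R gives 9>8]
(A,Q,Z): not NE [P1→B gives 9>7; P2→S gives 9>4]
(A,R,X): not NE [P2→Q gives 8>5; P3→Y gives 10>2]
(A,R,Y): NE
(A,R,Z): not NE [P1→B gives 9>5; P2→S gives 9>0; P3→Y gives 10>8]
(A,S,X): not NE [P1→C gives 8>5; P2→Q gives 8>2; P3→Z gives 5>2]
(A,S,Y): not NE [P1→C gives 8>4; P2→R gives 9>8; P3→Z gives 5>3]
(A,S,Z): not NE [P1→C gives 8>0]
(B,P,X): not NE [P1→C gives 7>5; P2→R gives 6>3; P3→Y gives 7>2]
(B,P,Y): not NE [P1→C gives 9>7; P2→Q gives 7>3]
(B,P,Z): not NE [P1→A gives 9>1; P2→Q gives 8>7; P3→Y gives 7>3]
(B,Q,X): not NE [P1→A gives 7>3]
(B,Q,Y): not NE [P3→X gives 7>3]
(B,Q,Z): not NE [P3→X gives 7>5]
(B,R,X): not NE [P3→Z gives 7>6]
(B,R,Y): not NE [P2→Q gives 7>2; P3→Z gives 7>6]
(B,R,Z): not NE [P2→Q gives 8>7]
(B,S,X): not NE [P1→C gives 8>1; P2→R gives 6>3; P3→Z gives 8>3]
(B,S,Y): not NE [P1→C gives 8>6; P2→Q gives 7>4; P3→Z gives 8>2]
(B,S,Z): not NE [P1→C gives 8>6; P2→Q gives 8>3]
(C,P,X): NE
(C,P,Y): not NE [P2→R gives 6>1]
(C,P,Z): not NE [P1→A gives 9>6; P2→R gives 8>4; P3→Y gives 9>5]
(C,Q,X): not NE [P1→A gives 7>4; P2→P gives 7>5; P3→Y gives 6>5]
(C,Q,Y): not NE [P1→B gives 7>4; P2→R gives 6>3]
(C,Q,Z): not NE [P1→B gives 9>6; P2→R gives 8>0; P3→Y gives 6>2]
(C,R,X): not NE [P2→P gives 7>3]
(C,R,Y): not NE [P3→X gives 9>8]
(C,R,Z): not NE [P1→B gives 9>0; P3→X gives 9>8]
(C,S,X): not NE [P2→P gives 7>3; P3→Y gives 5>0]
(C,S,Y): not NE [P2→R gives 6>3]
(C,S,Z): not NE [P2→R gives 8>0; P3→Y gives 5>4]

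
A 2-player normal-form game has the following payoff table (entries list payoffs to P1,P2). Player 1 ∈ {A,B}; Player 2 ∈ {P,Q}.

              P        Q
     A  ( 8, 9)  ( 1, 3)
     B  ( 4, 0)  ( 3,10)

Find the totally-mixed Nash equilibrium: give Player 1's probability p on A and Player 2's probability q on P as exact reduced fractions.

P1 indiff ⇒ q·8+(1-q)·1 = q·4+(1-q)·3 ⇒ q(4) = (1-q)(2) ⇒ q = 1/3
P2 indiff ⇒ p·9+(1-p)·0 = p·3+(1-p)·10 ⇒ p(6) = (1-p)(10) ⇒ p = 5/8

p=5/8, q=1/3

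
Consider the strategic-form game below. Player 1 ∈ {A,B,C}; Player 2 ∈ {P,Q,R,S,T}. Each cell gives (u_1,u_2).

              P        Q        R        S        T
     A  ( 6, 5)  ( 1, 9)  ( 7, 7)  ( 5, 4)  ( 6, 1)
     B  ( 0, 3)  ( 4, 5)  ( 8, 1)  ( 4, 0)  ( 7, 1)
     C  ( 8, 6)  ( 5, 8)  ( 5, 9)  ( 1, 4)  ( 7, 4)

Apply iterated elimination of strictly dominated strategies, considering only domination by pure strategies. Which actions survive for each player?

P2 drop P (Q beats it: A:9>5 B:5>3 C:8>6)
P2 drop S (Q beats it: A:9>4 B:5>0 C:8>4)
P1 drop A (B beats it: Q:4>1 R:8>7 T:7>6)
P2 drop T (Q beats it: B:5>1 C:8>4)
P1→{B,C} P2→{Q,R}

IESDS → P1:{B,C} P2:{Q,R}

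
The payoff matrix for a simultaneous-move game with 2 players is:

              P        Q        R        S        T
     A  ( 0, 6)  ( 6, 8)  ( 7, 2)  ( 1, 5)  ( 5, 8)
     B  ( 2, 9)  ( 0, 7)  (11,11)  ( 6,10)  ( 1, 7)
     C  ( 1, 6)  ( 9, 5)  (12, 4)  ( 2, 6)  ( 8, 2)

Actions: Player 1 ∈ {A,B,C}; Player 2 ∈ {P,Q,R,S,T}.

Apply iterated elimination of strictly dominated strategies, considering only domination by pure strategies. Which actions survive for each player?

IESDS → P1:{B,C} P2:{P,R,S}

P1 drop A (C beats it: P:1>0 Q:9>6 R:12>7 S:2>1 T:8>5)
P2 drop Q (P beats it: B:9>7 C:6>5)
P2 drop T (P beats it: B:9>7 C:6>2)
P1→{B,C} P2→{P,R,S}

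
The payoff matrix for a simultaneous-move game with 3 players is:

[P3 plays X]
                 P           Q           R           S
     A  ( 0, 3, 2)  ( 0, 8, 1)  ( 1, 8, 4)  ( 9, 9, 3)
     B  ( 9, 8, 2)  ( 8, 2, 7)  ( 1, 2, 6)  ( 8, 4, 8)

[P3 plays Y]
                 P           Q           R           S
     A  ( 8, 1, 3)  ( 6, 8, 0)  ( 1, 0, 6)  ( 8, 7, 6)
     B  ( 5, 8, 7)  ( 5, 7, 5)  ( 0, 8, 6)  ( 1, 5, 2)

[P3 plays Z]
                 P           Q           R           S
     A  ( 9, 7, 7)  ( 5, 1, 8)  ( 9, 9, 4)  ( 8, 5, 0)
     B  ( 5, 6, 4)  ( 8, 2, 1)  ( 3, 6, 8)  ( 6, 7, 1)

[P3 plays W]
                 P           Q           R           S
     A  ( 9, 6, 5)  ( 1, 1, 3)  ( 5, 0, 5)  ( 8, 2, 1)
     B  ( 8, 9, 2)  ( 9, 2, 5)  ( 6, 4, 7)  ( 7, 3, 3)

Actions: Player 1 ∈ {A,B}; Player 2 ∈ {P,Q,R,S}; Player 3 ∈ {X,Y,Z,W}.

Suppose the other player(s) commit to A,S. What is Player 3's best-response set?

u_3(X vs A,S) = 3
u_3(Y vs A,S) = 6
u_3(Z vs A,S) = 0
u_3(W vs A,S) = 1
max payoff 6 at {Y}

argmax u_3 = {Y}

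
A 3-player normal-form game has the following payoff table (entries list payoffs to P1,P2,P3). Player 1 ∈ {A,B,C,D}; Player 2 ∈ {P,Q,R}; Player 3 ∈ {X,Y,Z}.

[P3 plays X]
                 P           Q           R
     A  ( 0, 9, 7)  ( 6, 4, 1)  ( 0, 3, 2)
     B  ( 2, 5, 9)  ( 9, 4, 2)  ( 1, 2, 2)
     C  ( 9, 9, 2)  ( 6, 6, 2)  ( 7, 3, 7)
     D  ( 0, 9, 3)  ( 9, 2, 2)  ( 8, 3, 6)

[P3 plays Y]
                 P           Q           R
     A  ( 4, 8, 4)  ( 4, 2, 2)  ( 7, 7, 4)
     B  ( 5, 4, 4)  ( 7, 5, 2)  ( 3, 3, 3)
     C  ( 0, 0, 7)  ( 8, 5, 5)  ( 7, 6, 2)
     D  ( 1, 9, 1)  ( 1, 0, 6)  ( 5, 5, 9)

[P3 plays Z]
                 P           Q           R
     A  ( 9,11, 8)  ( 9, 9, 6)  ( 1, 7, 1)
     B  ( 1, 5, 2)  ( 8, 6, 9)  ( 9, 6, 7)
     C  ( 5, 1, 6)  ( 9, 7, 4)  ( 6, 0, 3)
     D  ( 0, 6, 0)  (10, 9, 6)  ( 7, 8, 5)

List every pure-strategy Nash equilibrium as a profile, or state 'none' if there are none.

(A,P,X): not NE [P1→C gives 9>0; P3→Z gives 8>7]
(A,P,Y): not NE [P1→B gives 5>4; P3→Z gives 8>4]
(A,P,Z): NE
(A,Q,X): not NE [P1→D gives 9>6; P2→P gives 9>4; P3→Z gives 6>1]
(A,Q,Y): not NE [P1→C gives 8>4; P2→P gives 8>2; P3→Z gives 6>2]
(A,Q,Z): not NE [P1→D gives 10>9; P2→P gives 11>9]
(A,R,X): not NE [P1→D gives 8>0; P2→P gives 9>3; P3→Y gives 4>2]
(A,R,Y): not NE [P2→P gives 8>7]
(A,R,Z): not NE [P1→B gives 9>1; P2→P gives 11>7; P3→Y gives 4>1]
(B,P,X): not NE [P1→C gives 9>2]
(B,P,Y): not NE [P2→Q gives 5>4; P3→X gives 9>4]
(B,P,Z): not NE [P1→A gives 9>1; P2→R gives 6>5; P3→X gives 9>2]
(B,Q,X): not NE [P2→P gives 5>4; P3→Z gives 9>2]
(B,Q,Y): not NE [P1→C gives 8>7; P3→Z gives 9>2]
(B,Q,Z): not NE [P1→D gives 10>8]
(B,R,X): not NE [P1→D gives 8>1; P2→P gives 5>2; P3→Z gives 7>2]
(B,R,Y): not NE [P1→C gives 7>3; P2→Q gives 5>3; P3→Z gives 7>3]
(B,R,Z): NE
(C,P,X): not NE [P3→Y gives 7>2]
(C,P,Y): not NE [P1→B gives 5>0; P2→R gives 6>0]
(C,P,Z): not NE [P1→A gives 9>5; P2→Q gives 7>1; P3→Y gives 7>6]
(C,Q,X): not NE [P1→D gives 9>6; P2→P gives 9>6; P3→Y gives 5>2]
(C,Q,Y): not NE [P2→R gives 6>5]
(C,Q,Z): not NE [P1→D gives 10>9; P3→Y gives 5>4]
(C,R,X): not NE [P1→D gives 8>7; P2→P gives 9>3]
(C,R,Y): not NE [P3→X gives 7>2]
(C,R,Z): not NE [P1→B gives 9>6; P2→Q gives 7>0; P3→X gives 7>3]
(D,P,X): not NE [P1→C gives 9>0]
(D,P,Y): not NE [P1→B gives 5>1; P3→X gives 3>1]
(D,P,Z): not NE [P1→A gives 9>0; P2→Q gives 9>6; P3→X gives 3>0]
(D,Q,X): not NE [P2→P gives 9>2; P3→Z gives 6>2]
(D,Q,Y): not NE [P1→C gives 8>1; P2→P gives 9>0]
(D,Q,Z): NE
(D,R,X): not NE [P2→P gives 9>3; P3→Y gives 9>6]
(D,R,Y): not NE [P1→C gives 7>5; P2→P gives 9>5]
(D,R,Z): not NE [P1→B gives 9>7; P2→Q gives 9>8; P3→Y gives 9>5]

Nash profiles: (A,P,Z), (B,R,Z), (D,Q,Z)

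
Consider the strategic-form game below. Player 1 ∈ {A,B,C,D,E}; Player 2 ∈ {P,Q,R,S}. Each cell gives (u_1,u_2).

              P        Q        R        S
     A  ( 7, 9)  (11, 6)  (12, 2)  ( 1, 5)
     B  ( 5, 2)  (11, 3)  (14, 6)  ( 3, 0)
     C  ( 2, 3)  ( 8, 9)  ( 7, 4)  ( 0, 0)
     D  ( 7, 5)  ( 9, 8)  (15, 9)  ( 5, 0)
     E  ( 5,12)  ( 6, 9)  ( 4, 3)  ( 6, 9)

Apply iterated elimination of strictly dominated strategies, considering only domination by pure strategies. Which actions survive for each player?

Survivors P1:{A,B,D} P2:{P,Q,R}

P1 drop C (A beats it: P:7>2 Q:11>8 R:12>7 S:1>0)
P2 drop S (P beats it: A:9>5 B:2>0 D:5>0 E:12>9)
P1 drop E (A beats it: P:7>5 Q:11>6 R:12>4)
P1→{A,B,D} P2→{P,Q,R}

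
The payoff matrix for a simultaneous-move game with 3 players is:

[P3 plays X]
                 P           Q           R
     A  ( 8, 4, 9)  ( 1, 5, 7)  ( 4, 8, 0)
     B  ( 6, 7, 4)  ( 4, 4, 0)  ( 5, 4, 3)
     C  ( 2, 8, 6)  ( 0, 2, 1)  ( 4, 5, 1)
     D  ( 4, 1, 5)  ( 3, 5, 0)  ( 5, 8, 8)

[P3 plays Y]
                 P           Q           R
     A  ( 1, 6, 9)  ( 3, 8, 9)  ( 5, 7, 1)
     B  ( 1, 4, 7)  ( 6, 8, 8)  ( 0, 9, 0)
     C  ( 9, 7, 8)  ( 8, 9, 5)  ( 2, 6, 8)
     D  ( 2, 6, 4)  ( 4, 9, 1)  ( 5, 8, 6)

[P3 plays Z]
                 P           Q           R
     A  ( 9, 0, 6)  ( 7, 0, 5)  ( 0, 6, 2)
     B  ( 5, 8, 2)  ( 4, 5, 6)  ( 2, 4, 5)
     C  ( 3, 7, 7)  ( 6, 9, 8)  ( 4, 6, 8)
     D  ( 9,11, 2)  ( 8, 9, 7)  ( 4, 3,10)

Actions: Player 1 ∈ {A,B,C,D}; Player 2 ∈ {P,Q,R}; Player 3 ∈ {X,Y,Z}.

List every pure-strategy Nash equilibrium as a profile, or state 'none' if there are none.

(A,P,X): not NE [P2→R gives 8>4]
(A,P,Y): not NE [P1→C gives 9>1; P2→Q gives 8>6]
(A,P,Z): not NE [P2→R gives 6>0; P3→Y gives 9>6]
(A,Q,X): not NE [P1→B gives 4>1; P2→R gives 8>5; P3→Y gives 9>7]
(A,Q,Y): not NE [P1→C gives 8>3]
(A,Q,Z): not NE [P1→D gives 8>7; P2→R gives 6>0; P3→Y gives 9>5]
(A,R,X): not NE [P1→D gives 5>4; P3→Z gives 2>0]
(A,R,Y): not NE [P2→Q gives 8>7; P3→Z gives 2>1]
(A,R,Z): not NE [P1→D gives 4>0]
(B,P,X): not NE [P1→A gives 8>6; P3→Y gives 7>4]
(B,P,Y): not NE [P1→C gives 9>1; P2→R gives 9>4]
(B,P,Z): not NE [P1→D gives 9>5; P3→Y gives 7>2]
(B,Q,X): not NE [P2→P gives 7>4; P3→Y gives 8>0]
(B,Q,Y): not NE [P1→C gives 8>6; P2→R gives 9>8]
(B,Q,Z): not NE [P1→D gives 8>4; P2→P gives 8>5; P3→Y gives 8>6]
(B,R,X): not NE [P2→P gives 7>4; P3→Z gives 5>3]
(B,R,Y): not NE [P1→D gives 5>0; P3→Z gives 5>0]
(B,R,Z): not NE [P1→D gives 4>2; P2→P gives 8>4]
(C,P,X): not NE [P1→A gives 8>2; P3→Y gives 8>6]
(C,P,Y): not NE [P2→Q gives 9>7]
(C,P,Z): not NE [P1→D gives 9>3; P2→Q gives 9>7; P3→Y gives 8>7]
(C,Q,X): not NE [P1→B gives 4>0; P2→P gives 8>2; P3→Z gives 8>1]
(C,Q,Y): not NE [P3→Z gives 8>5]
(C,Q,Z): not NE [P1→D gives 8>6]
(C,R,X): not NE [P1→D gives 5>4; P2→P gives 8>5; P3→Z gives 8>1]
(C,R,Y): not NE [P1→D gives 5>2; P2→Q gives 9>6]
(C,R,Z): not NE [P2→Q gives 9>6]
(D,P,X): not NE [P1→A gives 8>4; P2→R gives 8>1]
(D,P,Y): not NE [P1→C gives 9>2; P2→Q gives 9>6; P3→X gives 5>4]
(D,P,Z): not NE [P3→X gives 5>2]
(D,Q,X): not NE [P1→B gives 4>3; P2→R gives 8>5; P3→Z gives 7>0]
(D,Q,Y): not NE [P1→C gives 8>4; P3→Z gives 7>1]
(D,Q,Z): not NE [P2→P gives 11>9]
(D,R,X): not NE [P3→Z gives 10>8]
(D,R,Y): not NE [P2→Q gives 9>8; P3→Z gives 10>6]
(D,R,Z): not NE [P2→P gives 11>3]

PSNE: ∅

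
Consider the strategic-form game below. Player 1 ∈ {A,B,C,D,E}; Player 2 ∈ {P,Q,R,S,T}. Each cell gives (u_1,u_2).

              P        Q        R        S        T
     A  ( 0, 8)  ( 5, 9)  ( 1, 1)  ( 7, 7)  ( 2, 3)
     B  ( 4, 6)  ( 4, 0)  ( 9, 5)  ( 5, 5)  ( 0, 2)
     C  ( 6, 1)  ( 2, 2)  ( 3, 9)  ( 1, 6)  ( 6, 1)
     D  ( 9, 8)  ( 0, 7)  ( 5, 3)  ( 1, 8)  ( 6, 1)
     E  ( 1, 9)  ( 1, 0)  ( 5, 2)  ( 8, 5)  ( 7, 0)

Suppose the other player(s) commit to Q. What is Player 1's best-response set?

u_1(A vs Q) = 5
u_1(B vs Q) = 4
u_1(C vs Q) = 2
u_1(D vs Q) = 0
u_1(E vs Q) = 1
max payoff 5 at {A}

P1 best: {A}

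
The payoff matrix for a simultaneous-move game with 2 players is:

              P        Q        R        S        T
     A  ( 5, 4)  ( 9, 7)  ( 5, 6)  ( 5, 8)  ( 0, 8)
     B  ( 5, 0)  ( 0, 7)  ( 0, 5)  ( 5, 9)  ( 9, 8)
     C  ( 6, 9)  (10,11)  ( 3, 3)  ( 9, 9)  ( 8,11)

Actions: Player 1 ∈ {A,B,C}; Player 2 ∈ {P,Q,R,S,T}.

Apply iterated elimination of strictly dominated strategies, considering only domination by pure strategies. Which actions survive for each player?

Survivors P1:{B,C} P2:{Q,S,T}

P2 drop P (Q beats it: A:7>4 B:7>0 C:11>9)
P2 drop R (Q beats it: A:7>6 B:7>5 C:11>3)
P1 drop A (C beats it: Q:10>9 S:9>5 T:8>0)
P1→{B,C} P2→{Q,S,T}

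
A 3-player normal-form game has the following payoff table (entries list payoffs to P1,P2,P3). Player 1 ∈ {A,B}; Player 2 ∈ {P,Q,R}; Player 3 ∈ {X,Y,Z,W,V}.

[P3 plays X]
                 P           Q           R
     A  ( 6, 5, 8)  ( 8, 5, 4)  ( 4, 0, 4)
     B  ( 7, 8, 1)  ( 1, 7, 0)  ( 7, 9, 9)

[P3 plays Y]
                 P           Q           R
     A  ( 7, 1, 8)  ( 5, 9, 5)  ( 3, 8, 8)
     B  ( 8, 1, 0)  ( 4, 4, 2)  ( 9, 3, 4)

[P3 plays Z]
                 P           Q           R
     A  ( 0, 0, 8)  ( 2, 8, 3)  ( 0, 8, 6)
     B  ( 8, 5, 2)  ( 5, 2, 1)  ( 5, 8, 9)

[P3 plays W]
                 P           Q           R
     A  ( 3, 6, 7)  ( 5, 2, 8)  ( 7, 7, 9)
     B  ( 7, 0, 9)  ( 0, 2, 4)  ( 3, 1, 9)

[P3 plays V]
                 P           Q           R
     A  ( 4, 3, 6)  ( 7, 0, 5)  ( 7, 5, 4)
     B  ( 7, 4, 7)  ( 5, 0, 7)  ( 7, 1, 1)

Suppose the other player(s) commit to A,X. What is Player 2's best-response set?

P2 best: {P,Q}

u_2(P vs A,X) = 5
u_2(Q vs A,X) = 5
u_2(R vs A,X) = 0
max payoff 5 at {P,Q}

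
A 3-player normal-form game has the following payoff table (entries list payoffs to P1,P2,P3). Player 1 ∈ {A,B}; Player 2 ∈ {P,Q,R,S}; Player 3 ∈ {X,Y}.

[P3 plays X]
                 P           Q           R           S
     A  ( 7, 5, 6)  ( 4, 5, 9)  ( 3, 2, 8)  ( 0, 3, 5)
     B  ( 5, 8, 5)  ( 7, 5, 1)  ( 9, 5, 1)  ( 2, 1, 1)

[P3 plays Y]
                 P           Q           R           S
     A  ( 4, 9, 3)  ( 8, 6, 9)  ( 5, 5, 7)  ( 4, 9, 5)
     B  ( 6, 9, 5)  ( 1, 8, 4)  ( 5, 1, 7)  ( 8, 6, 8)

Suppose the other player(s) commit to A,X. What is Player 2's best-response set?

P2 best: {P,Q}

u_2(P vs A,X) = 5
u_2(Q vs A,X) = 5
u_2(R vs A,X) = 2
u_2(S vs A,X) = 3
max payoff 5 at {P,Q}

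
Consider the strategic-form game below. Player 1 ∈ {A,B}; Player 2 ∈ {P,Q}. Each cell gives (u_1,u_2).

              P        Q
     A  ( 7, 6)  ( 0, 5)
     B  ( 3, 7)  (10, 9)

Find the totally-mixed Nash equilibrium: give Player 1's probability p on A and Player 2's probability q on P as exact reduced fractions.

(p,q) = (2/3, 5/7)

P1 indiff ⇒ q·7+(1-q)·0 = q·3+(1-q)·10 ⇒ q(4) = (1-q)(10) ⇒ q = 5/7
P2 indiff ⇒ p·6+(1-p)·7 = p·5+(1-p)·9 ⇒ p(1) = (1-p)(2) ⇒ p = 2/3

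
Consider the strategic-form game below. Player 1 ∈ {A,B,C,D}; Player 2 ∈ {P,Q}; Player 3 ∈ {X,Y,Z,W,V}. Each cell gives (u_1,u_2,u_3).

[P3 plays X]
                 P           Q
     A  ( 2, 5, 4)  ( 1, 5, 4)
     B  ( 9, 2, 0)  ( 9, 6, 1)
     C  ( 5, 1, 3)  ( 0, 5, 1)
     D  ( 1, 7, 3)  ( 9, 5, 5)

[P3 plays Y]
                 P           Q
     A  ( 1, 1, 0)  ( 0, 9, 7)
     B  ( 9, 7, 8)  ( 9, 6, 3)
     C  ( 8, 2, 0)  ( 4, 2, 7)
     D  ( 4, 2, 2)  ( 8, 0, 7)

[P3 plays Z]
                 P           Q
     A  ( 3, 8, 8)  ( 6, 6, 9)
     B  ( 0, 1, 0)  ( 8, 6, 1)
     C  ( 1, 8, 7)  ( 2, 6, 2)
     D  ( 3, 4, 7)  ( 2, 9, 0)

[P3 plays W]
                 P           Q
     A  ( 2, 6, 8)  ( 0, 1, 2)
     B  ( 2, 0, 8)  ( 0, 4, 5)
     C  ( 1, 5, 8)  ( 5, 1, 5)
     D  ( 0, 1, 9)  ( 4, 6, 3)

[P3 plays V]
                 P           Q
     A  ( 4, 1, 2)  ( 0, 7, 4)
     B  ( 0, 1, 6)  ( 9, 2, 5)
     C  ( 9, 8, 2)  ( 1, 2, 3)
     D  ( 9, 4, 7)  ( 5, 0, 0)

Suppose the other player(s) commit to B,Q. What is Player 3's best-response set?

P3 best: {W,V}

u_3(X vs B,Q) = 1
u_3(Y vs B,Q) = 3
u_3(Z vs B,Q) = 1
u_3(W vs B,Q) = 5
u_3(V vs B,Q) = 5
max payoff 5 at {W,V}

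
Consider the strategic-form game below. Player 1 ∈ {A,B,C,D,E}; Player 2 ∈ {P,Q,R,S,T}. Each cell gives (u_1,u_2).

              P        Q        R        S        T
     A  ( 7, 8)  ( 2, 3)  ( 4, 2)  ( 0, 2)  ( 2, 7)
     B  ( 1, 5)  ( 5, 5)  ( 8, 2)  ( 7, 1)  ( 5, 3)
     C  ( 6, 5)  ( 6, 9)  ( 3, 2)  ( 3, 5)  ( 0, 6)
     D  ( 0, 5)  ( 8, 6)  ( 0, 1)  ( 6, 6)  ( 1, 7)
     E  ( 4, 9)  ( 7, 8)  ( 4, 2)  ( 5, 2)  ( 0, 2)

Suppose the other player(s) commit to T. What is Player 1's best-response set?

P1 best: {B}

u_1(A vs T) = 2
u_1(B vs T) = 5
u_1(C vs T) = 0
u_1(D vs T) = 1
u_1(E vs T) = 0
max payoff 5 at {B}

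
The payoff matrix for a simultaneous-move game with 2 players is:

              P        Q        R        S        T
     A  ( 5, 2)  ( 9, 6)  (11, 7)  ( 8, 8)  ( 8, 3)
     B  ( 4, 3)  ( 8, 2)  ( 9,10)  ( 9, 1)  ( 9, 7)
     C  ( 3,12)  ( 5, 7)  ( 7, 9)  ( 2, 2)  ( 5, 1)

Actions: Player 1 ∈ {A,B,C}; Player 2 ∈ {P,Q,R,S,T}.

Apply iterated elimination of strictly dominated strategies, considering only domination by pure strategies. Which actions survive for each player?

P1 drop C (A beats it: P:5>3 Q:9>5 R:11>7 S:8>2 T:8>5)
P2 drop P (R beats it: A:7>2 B:10>3)
P2 drop Q (R beats it: A:7>6 B:10>2)
P2 drop T (R beats it: A:7>3 B:10>7)
P1→{A,B} P2→{R,S}

Remaining: P1:{A,B} P2:{R,S}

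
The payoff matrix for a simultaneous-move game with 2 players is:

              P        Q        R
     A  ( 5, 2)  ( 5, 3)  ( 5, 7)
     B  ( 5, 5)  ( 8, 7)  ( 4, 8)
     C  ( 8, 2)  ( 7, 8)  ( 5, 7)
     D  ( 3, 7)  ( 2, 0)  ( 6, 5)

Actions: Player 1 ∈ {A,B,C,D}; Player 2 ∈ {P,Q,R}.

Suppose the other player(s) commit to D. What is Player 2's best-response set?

u_2(P vs D) = 7
u_2(Q vs D) = 0
u_2(R vs D) = 5
max payoff 7 at {P}

BR_2 = {P}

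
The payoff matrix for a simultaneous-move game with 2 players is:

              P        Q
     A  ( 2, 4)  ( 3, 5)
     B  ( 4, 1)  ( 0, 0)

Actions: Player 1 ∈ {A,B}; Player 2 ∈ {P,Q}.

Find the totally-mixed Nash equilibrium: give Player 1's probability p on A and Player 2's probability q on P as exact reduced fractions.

P1 indiff ⇒ q·2+(1-q)·3 = q·4+(1-q)·0 ⇒ q(-2) = (1-q)(-3) ⇒ q = 3/5
P2 indiff ⇒ p·4+(1-p)·1 = p·5+(1-p)·0 ⇒ p(-1) = (1-p)(-1) ⇒ p = 1/2

p=1/2, q=3/5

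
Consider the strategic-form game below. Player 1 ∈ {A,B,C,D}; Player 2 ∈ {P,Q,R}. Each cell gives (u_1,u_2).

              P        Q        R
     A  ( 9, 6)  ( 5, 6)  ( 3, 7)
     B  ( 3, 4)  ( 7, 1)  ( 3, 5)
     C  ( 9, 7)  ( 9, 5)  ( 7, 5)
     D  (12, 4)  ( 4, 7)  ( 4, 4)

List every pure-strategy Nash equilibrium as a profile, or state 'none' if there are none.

PSNE: ∅

(A,P): not NE [P1→D gives 12>9; P2→R gives 7>6]
(A,Q): not NE [P1→C gives 9>5; P2→R gives 7>6]
(A,R): not NE [P1→C gives 7>3]
(B,P): not NE [P1→D gives 12>3; P2→R gives 5>4]
(B,Q): not NE [P1→C gives 9>7; P2→R gives 5>1]
(B,R): not NE [P1→C gives 7>3]
(C,P): not NE [P1→D gives 12>9]
(C,Q): not NE [P2→P gives 7>5]
(C,R): not NE [P2→P gives 7>5]
(D,P): not NE [P2→Q gives 7>4]
(D,Q): not NE [P1→C gives 9>4]
(D,R): not NE [P1→C gives 7>4; P2→Q gives 7>4]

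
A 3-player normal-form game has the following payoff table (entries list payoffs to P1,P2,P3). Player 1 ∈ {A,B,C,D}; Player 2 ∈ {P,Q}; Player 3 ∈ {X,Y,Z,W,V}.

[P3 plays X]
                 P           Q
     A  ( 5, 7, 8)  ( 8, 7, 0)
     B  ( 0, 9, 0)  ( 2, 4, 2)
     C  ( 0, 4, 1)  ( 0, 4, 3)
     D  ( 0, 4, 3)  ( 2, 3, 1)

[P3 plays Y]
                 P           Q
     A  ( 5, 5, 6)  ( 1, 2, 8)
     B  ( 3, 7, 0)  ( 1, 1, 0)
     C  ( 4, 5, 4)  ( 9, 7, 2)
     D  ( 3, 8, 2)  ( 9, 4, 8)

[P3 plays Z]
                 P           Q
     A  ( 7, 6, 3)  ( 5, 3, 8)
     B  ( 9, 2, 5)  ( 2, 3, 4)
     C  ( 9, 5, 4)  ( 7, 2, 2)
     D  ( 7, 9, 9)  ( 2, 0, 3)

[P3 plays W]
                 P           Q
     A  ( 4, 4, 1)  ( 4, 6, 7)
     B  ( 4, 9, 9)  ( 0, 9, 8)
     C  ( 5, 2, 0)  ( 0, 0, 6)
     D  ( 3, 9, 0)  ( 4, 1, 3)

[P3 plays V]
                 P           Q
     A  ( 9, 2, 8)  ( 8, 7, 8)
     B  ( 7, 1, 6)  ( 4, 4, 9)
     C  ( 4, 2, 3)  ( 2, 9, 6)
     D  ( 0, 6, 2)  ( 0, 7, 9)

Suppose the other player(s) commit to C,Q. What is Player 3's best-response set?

u_3(X vs C,Q) = 3
u_3(Y vs C,Q) = 2
u_3(Z vs C,Q) = 2
u_3(W vs C,Q) = 6
u_3(V vs C,Q) = 6
max payoff 6 at {W,V}

P3 best: {W,V}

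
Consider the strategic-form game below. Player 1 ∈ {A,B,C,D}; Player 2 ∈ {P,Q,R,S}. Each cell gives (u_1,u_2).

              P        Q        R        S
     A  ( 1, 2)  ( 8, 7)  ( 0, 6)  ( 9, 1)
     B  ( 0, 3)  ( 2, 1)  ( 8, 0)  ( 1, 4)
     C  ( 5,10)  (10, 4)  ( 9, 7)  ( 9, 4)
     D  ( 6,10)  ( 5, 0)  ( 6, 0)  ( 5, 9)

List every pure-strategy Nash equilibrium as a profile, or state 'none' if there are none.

NE set: (D,P)

(A,P): not NE [P1→D gives 6>1; P2→Q gives 7>2]
(A,Q): not NE [P1→C gives 10>8]
(A,R): not NE [P1→C gives 9>0; P2→Q gives 7>6]
(A,S): not NE [P2→Q gives 7>1]
(B,P): not NE [P1→D gives 6>0; P2→S gives 4>3]
(B,Q): not NE [P1→C gives 10>2; P2→S gives 4>1]
(B,R): not NE [P1→C gives 9>8; P2→S gives 4>0]
(B,S): not NE [P1→C gives 9>1]
(C,P): not NE [P1→D gives 6>5]
(C,Q): not NE [P2→P gives 10>4]
(C,R): not NE [P2→P gives 10>7]
(C,S): not NE [P2→P gives 10>4]
(D,P): NE
(D,Q): not NE [P1→C gives 10>5; P2→P gives 10>0]
(D,R): not NE [P1→C gives 9>6; P2→P gives 10>0]
(D,S): not NE [P1→C gives 9>5; P2→P gives 10>9]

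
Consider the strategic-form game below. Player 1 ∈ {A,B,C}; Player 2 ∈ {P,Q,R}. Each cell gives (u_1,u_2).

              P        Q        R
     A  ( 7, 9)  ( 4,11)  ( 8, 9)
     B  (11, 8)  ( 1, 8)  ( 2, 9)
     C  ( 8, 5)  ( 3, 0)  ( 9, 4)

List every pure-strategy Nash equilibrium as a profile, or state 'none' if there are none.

(A,P): not NE [P1→B gives 11>7; P2→Q gives 11>9]
(A,Q): NE
(A,R): not NE [P1→C gives 9>8; P2→Q gives 11>9]
(B,P): not NE [P2→R gives 9>8]
(B,Q): not NE [P1→A gives 4>1; P2→R gives 9>8]
(B,R): not NE [P1→C gives 9>2]
(C,P): not NE [P1→B gives 11>8]
(C,Q): not NE [P1→A gives 4>3; P2→P gives 5>0]
(C,R): not NE [P2→P gives 5>4]

Nash profiles: (A,Q)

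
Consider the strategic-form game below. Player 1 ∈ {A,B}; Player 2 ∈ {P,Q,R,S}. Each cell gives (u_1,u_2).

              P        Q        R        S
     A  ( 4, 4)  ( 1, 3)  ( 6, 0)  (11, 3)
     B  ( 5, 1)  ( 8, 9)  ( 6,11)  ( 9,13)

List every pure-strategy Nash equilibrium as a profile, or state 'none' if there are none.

(A,P): not NE [P1→B gives 5>4]
(A,Q): not NE [P1→B gives 8>1; P2→P gives 4>3]
(A,R): not NE [P2→P gives 4>0]
(A,S): not NE [P2→P gives 4>3]
(B,P): not NE [P2→S gives 13>1]
(B,Q): not NE [P2→S gives 13>9]
(B,R): not NE [P2→S gives 13>11]
(B,S): not NE [P1→A gives 11>9]

Equilibria: none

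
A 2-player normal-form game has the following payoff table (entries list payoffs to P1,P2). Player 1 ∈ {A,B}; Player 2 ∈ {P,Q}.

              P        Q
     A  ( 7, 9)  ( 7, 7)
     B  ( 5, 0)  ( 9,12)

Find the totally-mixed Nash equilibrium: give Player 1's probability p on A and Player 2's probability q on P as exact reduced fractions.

P1 indiff ⇒ q·7+(1-q)·7 = q·5+(1-q)·9 ⇒ q(2) = (1-q)(2) ⇒ q = 1/2
P2 indiff ⇒ p·9+(1-p)·0 = p·7+(1-p)·12 ⇒ p(2) = (1-p)(12) ⇒ p = 6/7

(p,q) = (6/7, 1/2)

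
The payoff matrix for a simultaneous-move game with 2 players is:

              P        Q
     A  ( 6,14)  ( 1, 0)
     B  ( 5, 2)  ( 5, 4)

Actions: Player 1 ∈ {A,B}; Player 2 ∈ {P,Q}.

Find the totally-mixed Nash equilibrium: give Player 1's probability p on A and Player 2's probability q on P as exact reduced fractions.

(p,q) = (1/8, 4/5)

P1 indiff ⇒ q·6+(1-q)·1 = q·5+(1-q)·5 ⇒ q(1) = (1-q)(4) ⇒ q = 4/5
P2 indiff ⇒ p·14+(1-p)·2 = p·0+(1-p)·4 ⇒ p(14) = (1-p)(2) ⇒ p = 1/8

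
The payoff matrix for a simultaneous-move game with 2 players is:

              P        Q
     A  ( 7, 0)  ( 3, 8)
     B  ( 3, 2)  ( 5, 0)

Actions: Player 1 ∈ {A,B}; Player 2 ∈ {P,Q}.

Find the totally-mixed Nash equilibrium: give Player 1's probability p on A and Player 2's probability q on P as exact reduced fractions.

P1 indiff ⇒ q·7+(1-q)·3 = q·3+(1-q)·5 ⇒ q(4) = (1-q)(2) ⇒ q = 1/3
P2 indiff ⇒ p·0+(1-p)·2 = p·8+(1-p)·0 ⇒ p(-8) = (1-p)(-2) ⇒ p = 1/5

P1 mixes 1/5 on A; P2 mixes 1/3 on P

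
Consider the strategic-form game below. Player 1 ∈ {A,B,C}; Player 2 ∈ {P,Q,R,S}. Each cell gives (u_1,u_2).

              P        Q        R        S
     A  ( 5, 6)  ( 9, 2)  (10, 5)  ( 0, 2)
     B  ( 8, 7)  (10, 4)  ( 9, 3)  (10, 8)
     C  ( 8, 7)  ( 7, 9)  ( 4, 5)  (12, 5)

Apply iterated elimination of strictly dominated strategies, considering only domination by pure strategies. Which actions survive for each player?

P2 drop R (P beats it: A:6>5 B:7>3 C:7>5)
P1 drop A (B beats it: P:8>5 Q:10>9 S:10>0)
P1→{B,C} P2→{P,Q,S}

Survivors P1:{B,C} P2:{P,Q,S}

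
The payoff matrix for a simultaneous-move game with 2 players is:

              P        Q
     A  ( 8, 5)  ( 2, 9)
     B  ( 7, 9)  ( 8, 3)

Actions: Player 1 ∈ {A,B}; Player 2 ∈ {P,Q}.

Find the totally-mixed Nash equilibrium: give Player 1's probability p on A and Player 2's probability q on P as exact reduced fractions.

P1 indiff ⇒ q·8+(1-q)·2 = q·7+(1-q)·8 ⇒ q(1) = (1-q)(6) ⇒ q = 6/7
P2 indiff ⇒ p·5+(1-p)·9 = p·9+(1-p)·3 ⇒ p(-4) = (1-p)(-6) ⇒ p = 3/5

(p,q) = (3/5, 6/7)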